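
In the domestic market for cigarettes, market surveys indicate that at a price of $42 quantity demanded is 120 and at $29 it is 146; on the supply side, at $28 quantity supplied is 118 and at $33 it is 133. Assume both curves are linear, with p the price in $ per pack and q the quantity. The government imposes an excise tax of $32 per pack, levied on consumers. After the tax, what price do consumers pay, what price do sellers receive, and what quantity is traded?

Consumers pay $53.2; sellers receive $21.2; quantity = 97.6.

Demand slope: (146 − 120)/(29 − 42) = -2, so qd = 204 − 2p.
Supply slope: (133 − 118)/(33 − 28) = 3, so qs = 3p + 34.
Before the tax: set 204 − 2p = 3p + 34 → p* = $34, q* = 136.
With the tax collected from consumers, demand (in seller-price terms) shifts: qd = 204 − 2(p + 32).
Solving gives q = 97.6 with consumers paying $53.2 and sellers receiving $21.2 (the $32 wedge).
The less price-elastic side of the market bears the larger share of a per-unit tax.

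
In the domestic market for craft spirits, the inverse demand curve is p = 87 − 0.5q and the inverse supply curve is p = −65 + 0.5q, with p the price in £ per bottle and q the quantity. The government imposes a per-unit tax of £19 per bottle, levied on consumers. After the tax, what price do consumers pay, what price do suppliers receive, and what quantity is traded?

Consumers pay £20.5; suppliers receive £1.5; quantity = 133.

Rewrite in direct form: qd = 174 − 2p and qs = 2p + 130.
Without the tax, 174 − 2p = 2p + 130 gives 4p = 44, so p* = £11 and q* = 152.
With the tax collected from consumers, demand (in seller-price terms) shifts: qd = 174 − 2(p + 19).
New equilibrium: consumers pay £20.5, suppliers receive £1.5, q = 133. (Wedge: pb − ps = 19.)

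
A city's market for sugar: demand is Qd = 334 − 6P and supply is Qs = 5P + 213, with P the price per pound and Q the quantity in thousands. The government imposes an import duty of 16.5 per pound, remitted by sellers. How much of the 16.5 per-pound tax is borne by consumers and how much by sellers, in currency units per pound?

Consumers bear 7.5 per pound; sellers bear 9 per pound.

Without the tax, 334 − 6P = 5P + 213 gives 11P = 121, so P* = 11 and Q* = 268.
With the tax collected from sellers, supply shifts: Qs = 5(P − 16.5) + 213.
Solving gives Q = 223 with consumers paying 18.5 and sellers receiving 2 (the 16.5 wedge).
Burden on consumers: 7.5; on sellers: 9. (They sum to 16.5.)
The less price-elastic side of the market bears the larger share of a per-unit tax.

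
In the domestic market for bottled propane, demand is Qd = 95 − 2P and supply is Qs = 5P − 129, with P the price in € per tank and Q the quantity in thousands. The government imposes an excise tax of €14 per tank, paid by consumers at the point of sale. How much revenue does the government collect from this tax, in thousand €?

Before the tax: set 95 − 2P = 5P − 129 → P* = €32, Q* = 31.
With the tax collected from consumers, demand (in seller-price terms) shifts: Qd = 95 − 2(P + 14).
New equilibrium: consumers pay €42, suppliers receive €28, Q = 11. (Wedge: Pb − Ps = 14.)
Revenue = t · Q = 14 · 11 = €154.

Tax revenue = €154 thousand.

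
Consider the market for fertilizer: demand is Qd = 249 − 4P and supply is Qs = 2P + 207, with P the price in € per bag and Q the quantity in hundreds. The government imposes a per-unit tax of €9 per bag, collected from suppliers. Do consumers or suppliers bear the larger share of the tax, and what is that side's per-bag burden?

Suppliers bear the larger share: €6 per bag.

Without the tax, 249 − 4P = 2P + 207 gives 6P = 42, so P* = €7 and Q* = 221.
With the tax collected from suppliers, supply shifts: Qs = 2(P − 9) + 207.
Solving gives Q = 209 with consumers paying €10 and suppliers receiving €1 (the €9 wedge).
Per-bag burden: consumers €3, suppliers €6.
Suppliers take the larger share because supply is less price-elastic here (demand slope 4 vs supply slope 2).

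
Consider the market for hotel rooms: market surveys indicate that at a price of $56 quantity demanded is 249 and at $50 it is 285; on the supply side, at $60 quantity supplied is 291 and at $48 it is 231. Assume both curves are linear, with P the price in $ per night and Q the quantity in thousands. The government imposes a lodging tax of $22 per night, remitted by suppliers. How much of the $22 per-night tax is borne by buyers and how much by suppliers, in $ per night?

Demand slope: (285 − 249)/(50 − 56) = -6, so Qd = 585 − 6P.
Supply slope: (231 − 291)/(48 − 60) = 5, so Qs = 5P − 9.
Without the tax, 585 − 6P = 5P − 9 gives 11P = 594, so P* = $54 and Q* = 261.
With the tax collected from suppliers, supply shifts: Qs = 5(P − 22) − 9.
New equilibrium: buyers pay $64, suppliers receive $42, Q = 201. (Wedge: Pb − Ps = 22.)
Burden on buyers: $10; on suppliers: $12. (They sum to $22.)

Buyers bear $10 per night; suppliers bear $12 per night.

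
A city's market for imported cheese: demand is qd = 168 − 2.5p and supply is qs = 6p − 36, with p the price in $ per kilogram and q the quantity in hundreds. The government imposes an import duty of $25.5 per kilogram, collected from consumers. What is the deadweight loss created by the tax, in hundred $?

Without the tax, 168 − 2.5p = 6p − 36 gives 8.5p = 204, so p* = $24 and q* = 108.
With the tax collected from consumers, demand (in seller-price terms) shifts: qd = 168 − 2.5(p + 25.5).
New equilibrium: consumers pay $42, sellers receive $16.5, q = 63. (Wedge: pb − ps = 25.5.)
Quantity falls by |ΔQ| = |108 − 63| = 45.
DWL = ½ · t · |ΔQ| = ½ · 25.5 · 45 = $573.75.

Deadweight loss = $573.75 hundred.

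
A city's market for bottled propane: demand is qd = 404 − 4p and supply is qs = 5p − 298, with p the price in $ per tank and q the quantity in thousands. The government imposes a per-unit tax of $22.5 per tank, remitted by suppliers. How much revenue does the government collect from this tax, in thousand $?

Tax revenue = $945 thousand.

Before the tax: set 404 − 4p = 5p − 298 → p* = $78, q* = 92.
With the tax collected from suppliers, supply shifts: qs = 5(p − 22.5) − 298.
New equilibrium: buyers pay $90.5, suppliers receive $68, q = 42. (Wedge: pb − ps = 22.5.)
Revenue = t · Q = 22.5 · 42 = $945.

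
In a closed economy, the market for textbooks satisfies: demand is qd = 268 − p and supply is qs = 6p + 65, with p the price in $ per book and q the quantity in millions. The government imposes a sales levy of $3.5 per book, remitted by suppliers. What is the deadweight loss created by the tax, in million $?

Deadweight loss = $5.25 million.

Before the tax: set 268 − p = 6p + 65 → p* = $29, q* = 239.
With the tax collected from suppliers, supply shifts: qs = 6(p − 3.5) + 65.
Solving gives q = 236 with consumers paying $32 and suppliers receiving $28.5 (the $3.5 wedge).
Quantity falls by |ΔQ| = |239 − 236| = 3.
DWL = ½ · t · |ΔQ| = ½ · 3.5 · 3 = $5.25.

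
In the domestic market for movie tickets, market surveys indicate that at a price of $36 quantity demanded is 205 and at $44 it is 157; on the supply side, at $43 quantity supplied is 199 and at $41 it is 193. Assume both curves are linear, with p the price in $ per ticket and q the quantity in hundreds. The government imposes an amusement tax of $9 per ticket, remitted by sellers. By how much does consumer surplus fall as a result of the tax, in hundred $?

Consumer surplus falls by $534 hundred.

Demand slope: (157 − 205)/(44 − 36) = -6, so qd = 421 − 6p.
Supply slope: (193 − 199)/(41 − 43) = 3, so qs = 3p + 70.
Without the tax, 421 − 6p = 3p + 70 gives 9p = 351, so p* = $39 and q* = 187.
With the tax collected from sellers, supply shifts: qs = 3(p − 9) + 70.
Solving gives q = 169 with buyers paying $42 and sellers receiving $33 (the $9 wedge).
ΔCS is the trapezoid between Q = 169 and Q = 187 of height $3: ½ · (187 + 169) · 3 = $534.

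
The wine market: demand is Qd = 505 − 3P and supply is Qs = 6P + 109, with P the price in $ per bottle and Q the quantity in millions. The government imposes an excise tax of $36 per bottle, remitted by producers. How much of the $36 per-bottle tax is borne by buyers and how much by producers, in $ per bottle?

Without the tax, 505 − 3P = 6P + 109 gives 9P = 396, so P* = $44 and Q* = 373.
With the tax collected from producers, supply shifts: Qs = 6(P − 36) + 109.
Solving gives Q = 301 with buyers paying $68 and producers receiving $32 (the $36 wedge).
Burden on buyers: $24; on producers: $12. (They sum to $36.)
The less price-elastic side of the market bears the larger share of a per-unit tax.

Buyers bear $24 per bottle; producers bear $12 per bottle.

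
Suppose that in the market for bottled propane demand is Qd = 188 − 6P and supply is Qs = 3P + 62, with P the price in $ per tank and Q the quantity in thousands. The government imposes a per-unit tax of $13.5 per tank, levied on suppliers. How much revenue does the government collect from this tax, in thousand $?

Tax revenue = $1039.5 thousand.

Before the tax: set 188 − 6P = 3P + 62 → P* = $14, Q* = 104.
With the tax collected from suppliers, supply shifts: Qs = 3(P − 13.5) + 62.
Solving gives Q = 77 with buyers paying $18.5 and suppliers receiving $5 (the $13.5 wedge).
Revenue = t · Q = 13.5 · 77 = $1039.5.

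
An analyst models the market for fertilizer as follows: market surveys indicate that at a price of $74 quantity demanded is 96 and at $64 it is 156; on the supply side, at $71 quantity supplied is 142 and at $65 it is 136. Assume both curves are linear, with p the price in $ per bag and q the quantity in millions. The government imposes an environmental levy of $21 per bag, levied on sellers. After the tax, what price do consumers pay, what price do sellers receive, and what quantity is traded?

Demand slope: (156 − 96)/(64 − 74) = -6, so qd = 540 − 6p.
Supply slope: (136 − 142)/(65 − 71) = 1, so qs = p + 71.
Before the tax: set 540 − 6p = p + 71 → p* = $67, q* = 138.
With the tax collected from sellers, supply shifts: qs = (p − 21) + 71.
New equilibrium: consumers pay $70, sellers receive $49, q = 120. (Wedge: pb − ps = 21.)

Consumers pay $70; sellers receive $49; quantity = 120.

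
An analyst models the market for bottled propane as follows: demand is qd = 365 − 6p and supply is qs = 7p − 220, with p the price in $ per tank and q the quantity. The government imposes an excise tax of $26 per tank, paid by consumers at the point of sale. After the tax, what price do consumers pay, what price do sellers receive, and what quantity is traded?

Without the tax, 365 − 6p = 7p − 220 gives 13p = 585, so p* = $45 and q* = 95.
With the tax collected from consumers, demand (in seller-price terms) shifts: qd = 365 − 6(p + 26).
Solving gives q = 11 with consumers paying $59 and sellers receiving $33 (the $26 wedge).
The less price-elastic side of the market bears the larger share of a per-unit tax.

Consumers pay $59; sellers receive $33; quantity = 11.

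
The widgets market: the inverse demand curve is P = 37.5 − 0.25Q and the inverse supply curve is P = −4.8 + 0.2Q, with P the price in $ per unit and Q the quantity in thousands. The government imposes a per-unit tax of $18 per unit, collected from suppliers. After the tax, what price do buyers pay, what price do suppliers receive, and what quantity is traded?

Inverting to Q(P) form: Qd = 150 − 4P; Qs = 5P + 24.
Without the tax, 150 − 4P = 5P + 24 gives 9P = 126, so P* = $14 and Q* = 94.
With the tax collected from suppliers, supply shifts: Qs = 5(P − 18) + 24.
Solving gives Q = 54 with buyers paying $24 and suppliers receiving $6 (the $18 wedge).

Buyers pay $24; suppliers receive $6; quantity = 54.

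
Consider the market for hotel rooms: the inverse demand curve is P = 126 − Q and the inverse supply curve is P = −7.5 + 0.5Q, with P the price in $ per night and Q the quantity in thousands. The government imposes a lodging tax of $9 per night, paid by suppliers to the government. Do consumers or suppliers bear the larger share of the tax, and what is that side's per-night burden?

Consumers bear the larger share: $6 per night.

Inverting to Q(P) form: Qd = 126 − P; Qs = 2P + 15.
Before the tax: set 126 − P = 2P + 15 → P* = $37, Q* = 89.
With the tax collected from suppliers, supply shifts: Qs = 2(P − 9) + 15.
New equilibrium: consumers pay $43, suppliers receive $34, Q = 83. (Wedge: Pb − Ps = 9.)
Per-night burden: consumers $6, suppliers $3.
Consumers take the larger share because demand is less price-elastic here (demand slope 1 vs supply slope 2).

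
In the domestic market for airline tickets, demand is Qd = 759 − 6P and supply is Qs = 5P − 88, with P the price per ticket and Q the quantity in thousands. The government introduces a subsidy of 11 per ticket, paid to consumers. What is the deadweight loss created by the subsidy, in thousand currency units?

Without the subsidy, 759 − 6P = 5P − 88 gives 11P = 847, so P* = 77 and Q* = 297.
With a per-unit subsidy paid to consumers, each effectively pays P − 11, so demand becomes Qd = 759 − 6(P − 11).
Solving gives Q = 327 with consumers paying 72 and producers receiving 83 (the 11 wedge).
Quantity rises by |ΔQ| = |297 − 327| = 30.
DWL = ½ · t · |ΔQ| = ½ · 11 · 30 = 165.

Deadweight loss = 165 thousand.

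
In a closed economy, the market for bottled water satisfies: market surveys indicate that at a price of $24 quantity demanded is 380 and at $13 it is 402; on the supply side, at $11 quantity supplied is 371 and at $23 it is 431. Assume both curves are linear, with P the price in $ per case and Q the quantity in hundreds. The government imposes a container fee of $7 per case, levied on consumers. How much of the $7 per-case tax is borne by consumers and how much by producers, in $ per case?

Consumers bear $5 per case; producers bear $2 per case.

Demand slope: (402 − 380)/(13 − 24) = -2, so Qd = 428 − 2P.
Supply slope: (431 − 371)/(23 − 11) = 5, so Qs = 5P + 316.
Before the tax: set 428 − 2P = 5P + 316 → P* = $16, Q* = 396.
With the tax collected from consumers, demand (in seller-price terms) shifts: Qd = 428 − 2(P + 7).
Solving gives Q = 386 with consumers paying $21 and producers receiving $14 (the $7 wedge).
Burden on consumers: $5; on producers: $2. (They sum to $7.)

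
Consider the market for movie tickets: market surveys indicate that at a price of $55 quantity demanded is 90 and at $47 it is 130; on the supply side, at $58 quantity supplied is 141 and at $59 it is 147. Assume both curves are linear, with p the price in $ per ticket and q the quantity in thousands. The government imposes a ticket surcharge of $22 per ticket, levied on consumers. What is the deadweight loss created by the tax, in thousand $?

Demand slope: (130 − 90)/(47 − 55) = -5, so qd = 365 − 5p.
Supply slope: (147 − 141)/(59 − 58) = 6, so qs = 6p − 207.
Without the tax, 365 − 5p = 6p − 207 gives 11p = 572, so p* = $52 and q* = 105.
With the tax collected from consumers, demand (in seller-price terms) shifts: qd = 365 − 5(p + 22).
New equilibrium: consumers pay $64, suppliers receive $42, q = 45. (Wedge: pb − ps = 22.)
Quantity falls by |ΔQ| = |105 − 45| = 60.
DWL = ½ · t · |ΔQ| = ½ · 22 · 60 = $660.

Deadweight loss = $660 thousand.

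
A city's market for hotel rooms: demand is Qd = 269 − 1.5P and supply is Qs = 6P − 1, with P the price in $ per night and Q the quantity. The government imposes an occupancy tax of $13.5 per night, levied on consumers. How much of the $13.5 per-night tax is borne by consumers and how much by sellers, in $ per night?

Before the tax: set 269 − 1.5P = 6P − 1 → P* = $36, Q* = 215.
With the tax collected from consumers, demand (in seller-price terms) shifts: Qd = 269 − 1.5(P + 13.5).
Solving gives Q = 198.8 with consumers paying $46.8 and sellers receiving $33.3 (the $13.5 wedge).
Burden on consumers: $10.8; on sellers: $2.7. (They sum to $13.5.)
The less price-elastic side of the market bears the larger share of a per-unit tax.

Consumers bear $10.8 per night; sellers bear $2.7 per night.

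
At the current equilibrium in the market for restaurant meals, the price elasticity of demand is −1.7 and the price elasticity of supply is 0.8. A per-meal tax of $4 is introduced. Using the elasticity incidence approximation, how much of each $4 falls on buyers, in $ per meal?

Incidence ratio: buyers' share ≈ εs / (εs + |εd|) = 0.8 / (0.8 + 1.7) = 0.32.
So buyers bear ≈ 0.32 × $4 = $1.28; sellers bear $2.72.

Buyers bear ≈ $1.28 per meal.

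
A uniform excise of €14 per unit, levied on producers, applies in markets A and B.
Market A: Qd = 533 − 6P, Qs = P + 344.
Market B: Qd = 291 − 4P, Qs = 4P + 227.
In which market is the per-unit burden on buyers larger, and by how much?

Market A: pre-tax P* = €27, Q* = 371; post-tax Q = 359; per-unit burden on buyers = €2.
Market B: pre-tax P* = €8, Q* = 259; post-tax Q = 231; per-unit burden on buyers = €7.
Difference: €2 vs €7 → market B is larger by €5.

Market B, by €5.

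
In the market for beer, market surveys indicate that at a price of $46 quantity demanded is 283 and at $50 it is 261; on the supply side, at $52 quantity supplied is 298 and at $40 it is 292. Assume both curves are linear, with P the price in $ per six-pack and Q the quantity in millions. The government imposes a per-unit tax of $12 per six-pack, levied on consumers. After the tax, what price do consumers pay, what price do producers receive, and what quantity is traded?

Consumers pay $45; producers receive $33; quantity = 288.5.

Demand slope: (261 − 283)/(50 − 46) = -5.5, so Qd = 536 − 5.5P.
Supply slope: (292 − 298)/(40 − 52) = 0.5, so Qs = 0.5P + 272.
Without the tax, 536 − 5.5P = 0.5P + 272 gives 6P = 264, so P* = $44 and Q* = 294.
With the tax collected from consumers, demand (in seller-price terms) shifts: Qd = 536 − 5.5(P + 12).
Solving gives Q = 288.5 with consumers paying $45 and producers receiving $33 (the $12 wedge).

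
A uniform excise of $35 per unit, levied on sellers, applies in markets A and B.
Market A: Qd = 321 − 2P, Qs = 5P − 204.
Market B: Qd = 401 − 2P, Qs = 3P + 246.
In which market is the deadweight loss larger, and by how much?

Market A, by $140.

Market A: pre-tax P* = $75, Q* = 171; post-tax Q = 121; deadweight loss = $875.
Market B: pre-tax P* = $31, Q* = 339; post-tax Q = 297; deadweight loss = $735.
Difference: $875 vs $735 → market A is larger by $140.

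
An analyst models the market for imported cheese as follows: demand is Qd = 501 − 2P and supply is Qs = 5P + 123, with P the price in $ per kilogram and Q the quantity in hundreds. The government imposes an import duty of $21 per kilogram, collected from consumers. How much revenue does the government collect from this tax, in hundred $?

Tax revenue = $7623 hundred.

Before the tax: set 501 − 2P = 5P + 123 → P* = $54, Q* = 393.
With the tax collected from consumers, demand (in seller-price terms) shifts: Qd = 501 − 2(P + 21).
New equilibrium: consumers pay $69, suppliers receive $48, Q = 363. (Wedge: Pb − Ps = 21.)
Revenue = t · Q = 21 · 363 = $7623.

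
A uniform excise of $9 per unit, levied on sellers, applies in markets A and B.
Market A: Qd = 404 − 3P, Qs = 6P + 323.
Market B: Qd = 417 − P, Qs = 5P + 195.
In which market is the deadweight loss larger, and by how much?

Market A, by $47.25.

Market A: pre-tax P* = $9, Q* = 377; post-tax Q = 359; deadweight loss = $81.
Market B: pre-tax P* = $37, Q* = 380; post-tax Q = 372.5; deadweight loss = $33.75.
Difference: $81 vs $33.75 → market A is larger by $47.25.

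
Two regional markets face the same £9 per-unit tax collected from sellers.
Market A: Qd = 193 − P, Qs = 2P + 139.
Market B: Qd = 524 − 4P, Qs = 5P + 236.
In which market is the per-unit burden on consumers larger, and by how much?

Market A: pre-tax P* = £18, Q* = 175; post-tax Q = 169; per-unit burden on consumers = £6.
Market B: pre-tax P* = £32, Q* = 396; post-tax Q = 376; per-unit burden on consumers = £5.
Difference: £6 vs £5 → market A is larger by £1.

Market A, by £1.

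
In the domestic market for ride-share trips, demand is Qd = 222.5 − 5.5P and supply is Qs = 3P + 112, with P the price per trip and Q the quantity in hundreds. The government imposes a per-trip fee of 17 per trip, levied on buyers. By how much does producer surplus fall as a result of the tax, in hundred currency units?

Producer surplus falls by 1479.5 hundred.

Without the tax, 222.5 − 5.5P = 3P + 112 gives 8.5P = 110.5, so P* = 13 and Q* = 151.
With the tax collected from buyers, demand (in seller-price terms) shifts: Qd = 222.5 − 5.5(P + 17).
Solving gives Q = 118 with buyers paying 19 and sellers receiving 2 (the 17 wedge).
ΔPS is the trapezoid between Q = 118 and Q = 151 of height 11: ½ · (151 + 118) · 11 = 1479.5.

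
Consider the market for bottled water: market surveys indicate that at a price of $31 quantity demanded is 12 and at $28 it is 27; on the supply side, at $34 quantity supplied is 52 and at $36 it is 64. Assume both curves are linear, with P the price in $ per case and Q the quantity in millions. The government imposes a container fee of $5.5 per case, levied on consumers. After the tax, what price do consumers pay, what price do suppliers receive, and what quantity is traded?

Consumers pay $32; suppliers receive $26.5; quantity = 7.

Demand slope: (27 − 12)/(28 − 31) = -5, so Qd = 167 − 5P.
Supply slope: (64 − 52)/(36 − 34) = 6, so Qs = 6P − 152.
Without the tax, 167 − 5P = 6P − 152 gives 11P = 319, so P* = $29 and Q* = 22.
With the tax collected from consumers, demand (in seller-price terms) shifts: Qd = 167 − 5(P + 5.5).
New equilibrium: consumers pay $32, suppliers receive $26.5, Q = 7. (Wedge: Pb − Ps = 5.5.)
The less price-elastic side of the market bears the larger share of a per-unit tax.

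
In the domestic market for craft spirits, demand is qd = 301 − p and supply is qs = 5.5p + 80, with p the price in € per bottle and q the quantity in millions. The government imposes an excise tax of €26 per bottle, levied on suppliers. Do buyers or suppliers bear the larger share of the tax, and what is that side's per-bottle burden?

Buyers bear the larger share: €22 per bottle.

Before the tax: set 301 − p = 5.5p + 80 → p* = €34, q* = 267.
With the tax collected from suppliers, supply shifts: qs = 5.5(p − 26) + 80.
Solving gives q = 245 with buyers paying €56 and suppliers receiving €30 (the €26 wedge).
Per-bottle burden: buyers €22, suppliers €4.
Buyers take the larger share because demand is less price-elastic here (demand slope 1 vs supply slope 5.5).
The less price-elastic side of the market bears the larger share of a per-unit tax.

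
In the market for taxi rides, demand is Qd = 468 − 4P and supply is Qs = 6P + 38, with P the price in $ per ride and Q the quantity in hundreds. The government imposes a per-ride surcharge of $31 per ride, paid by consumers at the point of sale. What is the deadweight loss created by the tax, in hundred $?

Deadweight loss = $1153.2 hundred.

Before the tax: set 468 − 4P = 6P + 38 → P* = $43, Q* = 296.
With the tax collected from consumers, demand (in seller-price terms) shifts: Qd = 468 − 4(P + 31).
Solving gives Q = 221.6 with consumers paying $61.6 and sellers receiving $30.6 (the $31 wedge).
Quantity falls by |ΔQ| = |296 − 221.6| = 74.4.
DWL = ½ · t · |ΔQ| = ½ · 31 · 74.4 = $1153.2.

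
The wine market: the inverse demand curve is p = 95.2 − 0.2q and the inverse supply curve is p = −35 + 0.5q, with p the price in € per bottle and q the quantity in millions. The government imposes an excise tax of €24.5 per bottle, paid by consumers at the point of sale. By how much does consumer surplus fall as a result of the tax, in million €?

Consumer surplus falls by €1179.5 million.

Inverting to q(p) form: qd = 476 − 5p; qs = 2p + 70.
Before the tax: set 476 − 5p = 2p + 70 → p* = €58, q* = 186.
With the tax collected from consumers, demand (in seller-price terms) shifts: qd = 476 − 5(p + 24.5).
New equilibrium: consumers pay €65, sellers receive €40.5, q = 151. (Wedge: pb − ps = 24.5.)
ΔCS is the trapezoid between Q = 151 and Q = 186 of height €7: ½ · (186 + 151) · 7 = €1179.5.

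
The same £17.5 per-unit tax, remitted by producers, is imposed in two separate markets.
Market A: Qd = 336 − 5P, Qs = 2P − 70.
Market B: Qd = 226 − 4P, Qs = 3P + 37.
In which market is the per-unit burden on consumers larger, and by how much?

Market B, by £2.5.

Market A: pre-tax P* = £58, Q* = 46; post-tax Q = 21; per-unit burden on consumers = £5.
Market B: pre-tax P* = £27, Q* = 118; post-tax Q = 88; per-unit burden on consumers = £7.5.
Difference: £5 vs £7.5 → market B is larger by £2.5.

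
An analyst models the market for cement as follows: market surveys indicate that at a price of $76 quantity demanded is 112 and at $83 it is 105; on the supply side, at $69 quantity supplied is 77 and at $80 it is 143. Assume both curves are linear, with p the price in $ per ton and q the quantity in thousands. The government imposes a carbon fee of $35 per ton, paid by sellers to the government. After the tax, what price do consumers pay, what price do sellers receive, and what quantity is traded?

Demand slope: (105 − 112)/(83 − 76) = -1, so qd = 188 − p.
Supply slope: (143 − 77)/(80 − 69) = 6, so qs = 6p − 337.
Before the tax: set 188 − p = 6p − 337 → p* = $75, q* = 113.
With the tax collected from sellers, supply shifts: qs = 6(p − 35) − 337.
Solving gives q = 83 with consumers paying $105 and sellers receiving $70 (the $35 wedge).

Consumers pay $105; sellers receive $70; quantity = 83.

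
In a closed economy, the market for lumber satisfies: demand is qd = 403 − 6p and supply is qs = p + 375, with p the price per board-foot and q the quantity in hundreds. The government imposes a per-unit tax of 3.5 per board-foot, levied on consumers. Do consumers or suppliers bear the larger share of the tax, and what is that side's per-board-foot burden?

Before the tax: set 403 − 6p = p + 375 → p* = 4, q* = 379.
With the tax collected from consumers, demand (in seller-price terms) shifts: qd = 403 − 6(p + 3.5).
Solving gives q = 376 with consumers paying 4.5 and suppliers receiving 1 (the 3.5 wedge).
Per-board-foot burden: consumers 0.5, suppliers 3.
Suppliers take the larger share because supply is less price-elastic here (demand slope 6 vs supply slope 1).
The less price-elastic side of the market bears the larger share of a per-unit tax.

Suppliers bear the larger share: 3 per board-foot.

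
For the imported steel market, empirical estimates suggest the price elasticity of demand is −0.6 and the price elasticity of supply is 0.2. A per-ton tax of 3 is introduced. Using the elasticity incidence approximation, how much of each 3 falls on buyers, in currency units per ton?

Buyers bear ≈ 0.75 per ton.

Incidence ratio: buyers' share ≈ εs / (εs + |εd|) = 0.2 / (0.2 + 0.6) = 0.25.
So buyers bear ≈ 0.25 × 3 = 0.75; suppliers bear 2.25.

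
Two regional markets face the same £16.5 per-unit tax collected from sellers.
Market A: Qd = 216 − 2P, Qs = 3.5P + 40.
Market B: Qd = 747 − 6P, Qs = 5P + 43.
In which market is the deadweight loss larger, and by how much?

Market A: pre-tax P* = £32, Q* = 152; post-tax Q = 131; deadweight loss = £173.25.
Market B: pre-tax P* = £64, Q* = 363; post-tax Q = 318; deadweight loss = £371.25.
Difference: £173.25 vs £371.25 → market B is larger by £198.

Market B, by £198.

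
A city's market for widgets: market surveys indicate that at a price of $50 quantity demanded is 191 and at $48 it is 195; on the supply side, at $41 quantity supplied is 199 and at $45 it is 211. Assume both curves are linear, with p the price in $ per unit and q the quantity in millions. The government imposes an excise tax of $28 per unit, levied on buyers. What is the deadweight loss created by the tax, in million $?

Demand slope: (195 − 191)/(48 − 50) = -2, so qd = 291 − 2p.
Supply slope: (211 − 199)/(45 − 41) = 3, so qs = 3p + 76.
Before the tax: set 291 − 2p = 3p + 76 → p* = $43, q* = 205.
With the tax collected from buyers, demand (in seller-price terms) shifts: qd = 291 − 2(p + 28).
Solving gives q = 171.4 with buyers paying $59.8 and producers receiving $31.8 (the $28 wedge).
Quantity falls by |ΔQ| = |205 − 171.4| = 33.6.
DWL = ½ · t · |ΔQ| = ½ · 28 · 33.6 = $470.4.

Deadweight loss = $470.4 million.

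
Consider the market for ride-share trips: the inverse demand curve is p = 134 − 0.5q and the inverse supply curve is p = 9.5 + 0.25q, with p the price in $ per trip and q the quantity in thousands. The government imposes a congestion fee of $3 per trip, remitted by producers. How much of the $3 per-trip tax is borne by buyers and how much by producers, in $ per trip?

Inverting to q(p) form: qd = 268 − 2p; qs = 4p − 38.
Without the tax, 268 − 2p = 4p − 38 gives 6p = 306, so p* = $51 and q* = 166.
With the tax collected from producers, supply shifts: qs = 4(p − 3) − 38.
Solving gives q = 162 with buyers paying $53 and producers receiving $50 (the $3 wedge).
Burden on buyers: $2; on producers: $1. (They sum to $3.)
The less price-elastic side of the market bears the larger share of a per-unit tax.

Buyers bear $2 per trip; producers bear $1 per trip.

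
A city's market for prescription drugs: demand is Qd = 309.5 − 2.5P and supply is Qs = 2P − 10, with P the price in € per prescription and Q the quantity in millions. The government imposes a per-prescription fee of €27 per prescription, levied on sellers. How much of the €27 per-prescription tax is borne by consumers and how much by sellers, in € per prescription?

Without the tax, 309.5 − 2.5P = 2P − 10 gives 4.5P = 319.5, so P* = €71 and Q* = 132.
With the tax collected from sellers, supply shifts: Qs = 2(P − 27) − 10.
Solving gives Q = 102 with consumers paying €83 and sellers receiving €56 (the €27 wedge).
Burden on consumers: €12; on sellers: €15. (They sum to €27.)

Consumers bear €12 per prescription; sellers bear €15 per prescription.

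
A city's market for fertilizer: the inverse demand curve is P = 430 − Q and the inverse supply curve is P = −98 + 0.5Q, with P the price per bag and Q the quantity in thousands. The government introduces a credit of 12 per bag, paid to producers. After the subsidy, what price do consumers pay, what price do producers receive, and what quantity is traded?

Consumers pay 70; producers receive 82; quantity = 360.

Rewrite in direct form: Qd = 430 − P and Qs = 2P + 196.
Before the subsidy: set 430 − P = 2P + 196 → P* = 78, Q* = 352.
With a per-unit subsidy paid to producers, each receives P + 12 per unit sold, so supply becomes Qs = 2(P + 12) + 196.
New equilibrium: consumers pay 70, producers receive 82, Q = 360. (Wedge: Pb − Ps = −12.)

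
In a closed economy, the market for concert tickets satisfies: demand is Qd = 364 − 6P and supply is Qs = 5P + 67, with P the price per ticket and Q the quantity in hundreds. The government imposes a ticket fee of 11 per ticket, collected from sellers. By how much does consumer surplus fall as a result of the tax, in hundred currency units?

Before the tax: set 364 − 6P = 5P + 67 → P* = 27, Q* = 202.
With the tax collected from sellers, supply shifts: Qs = 5(P − 11) + 67.
New equilibrium: consumers pay 32, sellers receive 21, Q = 172. (Wedge: Pb − Ps = 11.)
ΔCS is the trapezoid between Q = 172 and Q = 202 of height 5: ½ · (202 + 172) · 5 = 935.

Consumer surplus falls by 935 hundred.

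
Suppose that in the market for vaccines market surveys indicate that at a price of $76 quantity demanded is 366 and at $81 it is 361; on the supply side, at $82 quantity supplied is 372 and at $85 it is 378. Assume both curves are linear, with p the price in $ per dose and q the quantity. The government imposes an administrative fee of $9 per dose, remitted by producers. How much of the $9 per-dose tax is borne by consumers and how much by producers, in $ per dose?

Consumers bear $6 per dose; producers bear $3 per dose.

Demand slope: (361 − 366)/(81 − 76) = -1, so qd = 442 − p.
Supply slope: (378 − 372)/(85 − 82) = 2, so qs = 2p + 208.
Without the tax, 442 − p = 2p + 208 gives 3p = 234, so p* = $78 and q* = 364.
With the tax collected from producers, supply shifts: qs = 2(p − 9) + 208.
New equilibrium: consumers pay $84, producers receive $75, q = 358. (Wedge: pb − ps = 9.)
Burden on consumers: $6; on producers: $3. (They sum to $9.)
The less price-elastic side of the market bears the larger share of a per-unit tax.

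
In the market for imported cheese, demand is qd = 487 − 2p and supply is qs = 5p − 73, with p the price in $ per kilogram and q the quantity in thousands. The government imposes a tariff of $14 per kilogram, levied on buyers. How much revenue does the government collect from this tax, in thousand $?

Before the tax: set 487 − 2p = 5p − 73 → p* = $80, q* = 327.
With the tax collected from buyers, demand (in seller-price terms) shifts: qd = 487 − 2(p + 14).
Solving gives q = 307 with buyers paying $90 and suppliers receiving $76 (the $14 wedge).
Revenue = t · Q = 14 · 307 = $4298.

Tax revenue = $4298 thousand.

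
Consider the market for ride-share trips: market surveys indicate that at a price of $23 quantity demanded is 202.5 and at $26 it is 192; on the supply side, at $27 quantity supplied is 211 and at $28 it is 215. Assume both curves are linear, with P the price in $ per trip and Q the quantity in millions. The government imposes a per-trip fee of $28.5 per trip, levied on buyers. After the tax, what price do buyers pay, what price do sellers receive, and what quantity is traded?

Demand slope: (192 − 202.5)/(26 − 23) = -3.5, so Qd = 283 − 3.5P.
Supply slope: (215 − 211)/(28 − 27) = 4, so Qs = 4P + 103.
Without the tax, 283 − 3.5P = 4P + 103 gives 7.5P = 180, so P* = $24 and Q* = 199.
With the tax collected from buyers, demand (in seller-price terms) shifts: Qd = 283 − 3.5(P + 28.5).
Solving gives Q = 145.8 with buyers paying $39.2 and sellers receiving $10.7 (the $28.5 wedge).
The less price-elastic side of the market bears the larger share of a per-unit tax.

Buyers pay $39.2; sellers receive $10.7; quantity = 145.8.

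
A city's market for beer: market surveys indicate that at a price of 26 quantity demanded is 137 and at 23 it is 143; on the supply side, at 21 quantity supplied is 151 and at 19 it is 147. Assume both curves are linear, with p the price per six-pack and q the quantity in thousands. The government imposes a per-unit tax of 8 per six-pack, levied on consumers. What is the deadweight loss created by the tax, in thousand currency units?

Deadweight loss = 32 thousand.

Demand slope: (143 − 137)/(23 − 26) = -2, so qd = 189 − 2p.
Supply slope: (147 − 151)/(19 − 21) = 2, so qs = 2p + 109.
Without the tax, 189 − 2p = 2p + 109 gives 4p = 80, so p* = 20 and q* = 149.
With the tax collected from consumers, demand (in seller-price terms) shifts: qd = 189 − 2(p + 8).
Solving gives q = 141 with consumers paying 24 and producers receiving 16 (the 8 wedge).
Quantity falls by |ΔQ| = |149 − 141| = 8.
DWL = ½ · t · |ΔQ| = ½ · 8 · 8 = 32.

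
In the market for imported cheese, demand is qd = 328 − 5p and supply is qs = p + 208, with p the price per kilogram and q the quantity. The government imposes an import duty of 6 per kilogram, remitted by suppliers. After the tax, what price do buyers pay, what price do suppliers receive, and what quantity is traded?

Without the tax, 328 − 5p = p + 208 gives 6p = 120, so p* = 20 and q* = 228.
With the tax collected from suppliers, supply shifts: qs = (p − 6) + 208.
New equilibrium: buyers pay 21, suppliers receive 15, q = 223. (Wedge: pb − ps = 6.)
The less price-elastic side of the market bears the larger share of a per-unit tax.

Buyers pay 21; suppliers receive 15; quantity = 223.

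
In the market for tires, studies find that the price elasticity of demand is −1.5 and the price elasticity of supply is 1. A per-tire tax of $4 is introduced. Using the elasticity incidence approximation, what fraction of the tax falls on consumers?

Consumers' share ≈ 0.4.

Incidence ratio: consumers' share ≈ εs / (εs + |εd|) = 1 / (1 + 1.5) = 0.4.
Supply is the less elastic side, so consumers bear the smaller share.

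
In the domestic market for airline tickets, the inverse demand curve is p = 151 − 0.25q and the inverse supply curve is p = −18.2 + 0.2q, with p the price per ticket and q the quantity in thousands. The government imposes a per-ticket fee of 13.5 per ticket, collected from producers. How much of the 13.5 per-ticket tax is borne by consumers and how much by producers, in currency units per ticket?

Consumers bear 7.5 per ticket; producers bear 6 per ticket.

Rewrite in direct form: qd = 604 − 4p and qs = 5p + 91.
Before the tax: set 604 − 4p = 5p + 91 → p* = 57, q* = 376.
With the tax collected from producers, supply shifts: qs = 5(p − 13.5) + 91.
Solving gives q = 346 with consumers paying 64.5 and producers receiving 51 (the 13.5 wedge).
Burden on consumers: 7.5; on producers: 6. (They sum to 13.5.)
The less price-elastic side of the market bears the larger share of a per-unit tax.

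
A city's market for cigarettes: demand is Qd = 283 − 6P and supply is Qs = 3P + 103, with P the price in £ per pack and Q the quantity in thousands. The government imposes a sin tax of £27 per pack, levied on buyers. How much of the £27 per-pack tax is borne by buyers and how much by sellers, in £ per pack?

Buyers bear £9 per pack; sellers bear £18 per pack.

Without the tax, 283 − 6P = 3P + 103 gives 9P = 180, so P* = £20 and Q* = 163.
With the tax collected from buyers, demand (in seller-price terms) shifts: Qd = 283 − 6(P + 27).
Solving gives Q = 109 with buyers paying £29 and sellers receiving £2 (the £27 wedge).
Burden on buyers: £9; on sellers: £18. (They sum to £27.)
The less price-elastic side of the market bears the larger share of a per-unit tax.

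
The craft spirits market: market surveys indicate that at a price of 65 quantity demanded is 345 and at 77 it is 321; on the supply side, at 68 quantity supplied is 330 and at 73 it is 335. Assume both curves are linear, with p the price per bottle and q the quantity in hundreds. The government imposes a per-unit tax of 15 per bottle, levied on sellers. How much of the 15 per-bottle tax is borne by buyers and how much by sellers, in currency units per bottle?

Demand slope: (321 − 345)/(77 − 65) = -2, so qd = 475 − 2p.
Supply slope: (335 − 330)/(73 − 68) = 1, so qs = p + 262.
Without the tax, 475 − 2p = p + 262 gives 3p = 213, so p* = 71 and q* = 333.
With the tax collected from sellers, supply shifts: qs = (p − 15) + 262.
New equilibrium: buyers pay 76, sellers receive 61, q = 323. (Wedge: pb − ps = 15.)
Burden on buyers: 5; on sellers: 10. (They sum to 15.)
The less price-elastic side of the market bears the larger share of a per-unit tax.

Buyers bear 5 per bottle; sellers bear 10 per bottle.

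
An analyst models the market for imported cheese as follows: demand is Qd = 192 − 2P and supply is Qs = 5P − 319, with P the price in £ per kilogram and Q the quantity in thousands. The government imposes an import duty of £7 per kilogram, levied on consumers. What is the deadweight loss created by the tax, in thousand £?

Before the tax: set 192 − 2P = 5P − 319 → P* = £73, Q* = 46.
With the tax collected from consumers, demand (in seller-price terms) shifts: Qd = 192 − 2(P + 7).
Solving gives Q = 36 with consumers paying £78 and producers receiving £71 (the £7 wedge).
Quantity falls by |ΔQ| = |46 − 36| = 10.
DWL = ½ · t · |ΔQ| = ½ · 7 · 10 = £35.

Deadweight loss = £35 thousand.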